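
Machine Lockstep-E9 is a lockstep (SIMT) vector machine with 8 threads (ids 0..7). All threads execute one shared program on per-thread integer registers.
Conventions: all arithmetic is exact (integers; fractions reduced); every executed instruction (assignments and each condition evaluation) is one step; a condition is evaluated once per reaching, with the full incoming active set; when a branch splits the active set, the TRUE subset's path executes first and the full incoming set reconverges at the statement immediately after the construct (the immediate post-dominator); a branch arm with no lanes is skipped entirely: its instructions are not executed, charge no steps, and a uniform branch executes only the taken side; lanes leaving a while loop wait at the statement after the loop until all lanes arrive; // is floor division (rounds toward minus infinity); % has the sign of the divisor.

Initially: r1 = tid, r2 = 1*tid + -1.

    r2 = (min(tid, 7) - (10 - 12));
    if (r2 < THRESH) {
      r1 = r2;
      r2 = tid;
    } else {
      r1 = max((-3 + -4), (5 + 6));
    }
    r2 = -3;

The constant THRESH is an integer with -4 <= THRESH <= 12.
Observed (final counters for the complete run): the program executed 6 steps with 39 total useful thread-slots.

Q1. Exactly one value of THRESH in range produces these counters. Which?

Answer: THRESH = 9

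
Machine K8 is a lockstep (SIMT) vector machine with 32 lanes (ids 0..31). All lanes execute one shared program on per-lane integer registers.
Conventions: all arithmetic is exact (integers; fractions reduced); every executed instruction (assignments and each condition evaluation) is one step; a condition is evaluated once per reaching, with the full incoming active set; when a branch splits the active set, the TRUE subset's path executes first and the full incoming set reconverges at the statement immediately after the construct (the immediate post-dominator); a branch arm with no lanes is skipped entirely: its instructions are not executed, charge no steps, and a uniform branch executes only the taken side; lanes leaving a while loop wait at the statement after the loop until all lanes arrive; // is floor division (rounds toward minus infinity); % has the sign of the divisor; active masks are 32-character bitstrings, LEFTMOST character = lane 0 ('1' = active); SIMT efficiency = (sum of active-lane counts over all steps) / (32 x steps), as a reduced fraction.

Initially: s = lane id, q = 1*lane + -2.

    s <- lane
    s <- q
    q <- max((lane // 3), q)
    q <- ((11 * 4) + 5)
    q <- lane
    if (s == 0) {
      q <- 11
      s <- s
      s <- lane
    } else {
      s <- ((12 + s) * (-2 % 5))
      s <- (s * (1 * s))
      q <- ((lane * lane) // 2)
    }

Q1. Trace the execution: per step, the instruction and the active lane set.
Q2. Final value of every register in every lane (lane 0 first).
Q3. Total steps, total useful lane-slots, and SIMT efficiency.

step 0: s <- lane                    11111111111111111111111111111111
step 1: s <- q                       11111111111111111111111111111111
step 2: q <- max((lane // 3), q)     11111111111111111111111111111111
step 3: q <- ((11 * 4) + 5)          11111111111111111111111111111111
step 4: q <- lane                    11111111111111111111111111111111
step 5: eval (s == 0)                11111111111111111111111111111111
step 6: q <- 11                      00100000000000000000000000000000
step 7: s <- s                       00100000000000000000000000000000
step 8: s <- lane                    00100000000000000000000000000000
step 9: s <- ((12 + s) * (-2 % 5))   11011111111111111111111111111111
step 10: s <- (s * (1 * s))           11011111111111111111111111111111
step 11: q <- ((lane * lane) // 2)    11011111111111111111111111111111

Answer: 12 steps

s: 900,1089,2,1521,1764,2025,2304,2601,2916,3249,3600,3969,4356,4761,5184,5625,6084,6561,7056,7569,8100,8649,9216,9801,10404,11025,11664,12321,12996,13689,14400,15129
q: 0,0,11,4,8,12,18,24,32,40,50,60,72,84,98,112,128,144,162,180,200,220,242,264,288,312,338,364,392,420,450,480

steps = 12; useful = 288; efficiency = 288/384 = 3/4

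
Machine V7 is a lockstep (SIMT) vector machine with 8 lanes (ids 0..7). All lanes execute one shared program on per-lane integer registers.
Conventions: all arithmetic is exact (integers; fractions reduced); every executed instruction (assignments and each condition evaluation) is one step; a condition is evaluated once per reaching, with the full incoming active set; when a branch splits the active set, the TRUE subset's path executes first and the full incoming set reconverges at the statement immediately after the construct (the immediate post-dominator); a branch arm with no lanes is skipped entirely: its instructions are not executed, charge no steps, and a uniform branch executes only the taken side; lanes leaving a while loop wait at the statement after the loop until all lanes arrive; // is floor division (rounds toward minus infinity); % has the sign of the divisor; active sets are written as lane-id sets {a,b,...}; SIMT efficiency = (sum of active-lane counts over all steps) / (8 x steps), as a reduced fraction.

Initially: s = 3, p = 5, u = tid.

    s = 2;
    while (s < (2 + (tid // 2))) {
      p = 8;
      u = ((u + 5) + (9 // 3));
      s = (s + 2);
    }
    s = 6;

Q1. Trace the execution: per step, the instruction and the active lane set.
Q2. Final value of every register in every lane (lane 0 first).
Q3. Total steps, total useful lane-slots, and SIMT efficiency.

step 0: s <- 2                       {0,1,2,3,4,5,6,7}
step 1: eval (s < (2 + (tid // 2)))  {0,1,2,3,4,5,6,7}
step 2: p <- 8                       {2,3,4,5,6,7}
step 3: u <- ((u + 5) + (9 // 3))    {2,3,4,5,6,7}
step 4: s <- (s + 2)                 {2,3,4,5,6,7}
step 5: eval (s < (2 + (tid // 2)))  {2,3,4,5,6,7}
step 6: p <- 8                       {6,7}
step 7: u <- ((u + 5) + (9 // 3))    {6,7}
step 8: s <- (s + 2)                 {6,7}
step 9: eval (s < (2 + (tid // 2)))  {6,7}
step 10: s <- 6                       {0,1,2,3,4,5,6,7}

Answer: 11 steps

s: 6,6,6,6,6,6,6,6
p: 5,5,8,8,8,8,8,8
u: 0,1,10,11,12,13,22,23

steps = 11; useful = 56; efficiency = 56/88 = 7/11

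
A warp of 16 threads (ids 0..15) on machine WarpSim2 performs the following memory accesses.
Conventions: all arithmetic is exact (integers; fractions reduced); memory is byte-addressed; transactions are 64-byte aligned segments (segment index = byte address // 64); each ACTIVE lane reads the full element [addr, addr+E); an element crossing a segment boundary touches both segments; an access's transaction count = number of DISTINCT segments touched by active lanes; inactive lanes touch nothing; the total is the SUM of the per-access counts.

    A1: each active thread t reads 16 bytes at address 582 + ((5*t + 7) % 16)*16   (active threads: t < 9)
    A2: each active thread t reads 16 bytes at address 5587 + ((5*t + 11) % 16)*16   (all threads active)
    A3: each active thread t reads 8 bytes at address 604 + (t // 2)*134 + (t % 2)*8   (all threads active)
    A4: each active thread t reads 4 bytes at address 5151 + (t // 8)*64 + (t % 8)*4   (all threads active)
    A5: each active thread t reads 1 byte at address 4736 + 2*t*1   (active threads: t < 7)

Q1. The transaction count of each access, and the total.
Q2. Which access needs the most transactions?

A1: 5 transactions
A2: 5 transactions
A3: 10 transactions
A4: 2 transactions
A5: 1 transaction

Answer: 5,5,10,2,1; total 23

Answer: A3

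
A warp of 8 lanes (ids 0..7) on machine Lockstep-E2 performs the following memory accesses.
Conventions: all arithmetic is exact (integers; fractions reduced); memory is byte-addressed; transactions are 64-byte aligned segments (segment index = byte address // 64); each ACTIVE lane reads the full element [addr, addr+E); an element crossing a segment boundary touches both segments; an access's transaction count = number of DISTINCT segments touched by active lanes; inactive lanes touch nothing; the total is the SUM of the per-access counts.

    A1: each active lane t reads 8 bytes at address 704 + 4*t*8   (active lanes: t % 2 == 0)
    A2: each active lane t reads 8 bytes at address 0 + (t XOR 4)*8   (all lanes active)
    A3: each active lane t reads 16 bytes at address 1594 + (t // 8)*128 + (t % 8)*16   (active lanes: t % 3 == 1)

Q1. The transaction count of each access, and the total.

A1: 4 transactions
A2: 1 transaction
A3: 2 transactions

Answer: 4,1,2; total 7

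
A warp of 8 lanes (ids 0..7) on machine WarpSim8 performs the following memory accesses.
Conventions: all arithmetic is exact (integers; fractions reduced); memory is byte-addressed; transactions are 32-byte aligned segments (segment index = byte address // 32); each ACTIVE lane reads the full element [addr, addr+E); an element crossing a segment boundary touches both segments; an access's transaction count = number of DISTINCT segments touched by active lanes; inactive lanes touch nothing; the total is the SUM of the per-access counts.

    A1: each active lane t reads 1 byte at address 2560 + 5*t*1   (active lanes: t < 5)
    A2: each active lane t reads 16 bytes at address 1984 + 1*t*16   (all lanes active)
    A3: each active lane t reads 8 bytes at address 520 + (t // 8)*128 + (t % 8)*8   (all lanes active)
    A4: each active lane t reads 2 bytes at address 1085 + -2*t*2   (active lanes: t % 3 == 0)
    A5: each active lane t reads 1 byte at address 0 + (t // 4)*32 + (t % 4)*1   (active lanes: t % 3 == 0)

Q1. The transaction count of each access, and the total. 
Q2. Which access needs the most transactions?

A1: 1 transaction
A2: 4 transactions
A3: 3 transactions
A4: 1 transaction
A5: 2 transactions

Answer: 1,4,3,1,2; total 11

Answer: A2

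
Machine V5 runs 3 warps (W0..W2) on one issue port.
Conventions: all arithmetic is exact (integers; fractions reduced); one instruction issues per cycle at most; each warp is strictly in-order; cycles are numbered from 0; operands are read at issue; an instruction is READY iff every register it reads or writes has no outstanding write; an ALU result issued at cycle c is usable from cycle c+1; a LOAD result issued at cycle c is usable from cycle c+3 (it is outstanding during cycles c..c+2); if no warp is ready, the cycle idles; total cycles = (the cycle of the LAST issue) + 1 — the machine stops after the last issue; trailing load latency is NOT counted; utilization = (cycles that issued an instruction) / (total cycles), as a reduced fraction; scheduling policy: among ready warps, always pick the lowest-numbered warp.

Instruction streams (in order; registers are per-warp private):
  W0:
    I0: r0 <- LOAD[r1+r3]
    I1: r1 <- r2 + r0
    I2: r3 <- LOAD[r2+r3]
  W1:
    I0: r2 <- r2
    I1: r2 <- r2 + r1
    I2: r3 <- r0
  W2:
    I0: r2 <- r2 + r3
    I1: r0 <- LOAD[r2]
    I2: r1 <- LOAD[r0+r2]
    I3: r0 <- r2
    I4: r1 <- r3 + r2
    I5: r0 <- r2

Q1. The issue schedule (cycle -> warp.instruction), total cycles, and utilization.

cycle 0: W0.I0
cycle 1: W1.I0
cycle 2: W1.I1
cycle 3: W0.I1
cycle 4: W0.I2
cycle 5: W1.I2
cycle 6: W2.I0
cycle 7: W2.I1
cycle 8: idle
cycle 9: idle
cycle 10: W2.I2
cycle 11: W2.I3
cycle 12: idle
cycle 13: W2.I4
cycle 14: W2.I5

Answer: 15 cycles, utilization 4/5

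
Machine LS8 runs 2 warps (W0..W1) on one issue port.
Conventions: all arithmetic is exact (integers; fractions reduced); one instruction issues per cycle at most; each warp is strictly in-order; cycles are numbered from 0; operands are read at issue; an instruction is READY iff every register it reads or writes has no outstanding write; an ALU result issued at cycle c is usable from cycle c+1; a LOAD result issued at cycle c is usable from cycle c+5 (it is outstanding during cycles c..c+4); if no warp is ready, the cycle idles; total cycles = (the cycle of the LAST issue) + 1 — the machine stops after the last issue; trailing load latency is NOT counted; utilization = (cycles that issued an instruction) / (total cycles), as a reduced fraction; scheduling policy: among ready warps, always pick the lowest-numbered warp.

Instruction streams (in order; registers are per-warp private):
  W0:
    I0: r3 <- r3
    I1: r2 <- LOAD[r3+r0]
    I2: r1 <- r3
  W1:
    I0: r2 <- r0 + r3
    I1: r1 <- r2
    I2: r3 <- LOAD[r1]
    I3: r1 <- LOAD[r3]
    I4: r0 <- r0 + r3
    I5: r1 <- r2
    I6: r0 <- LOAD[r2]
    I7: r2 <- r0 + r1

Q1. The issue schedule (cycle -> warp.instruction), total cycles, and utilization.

cycle 0: W0.I0
cycle 1: W0.I1
cycle 2: W0.I2
cycle 3: W1.I0
cycle 4: W1.I1
cycle 5: W1.I2
cycle 6: idle
cycle 7: idle
cycle 8: idle
cycle 9: idle
cycle 10: W1.I3
cycle 11: W1.I4
cycle 12: idle
cycle 13: idle
cycle 14: idle
cycle 15: W1.I5
cycle 16: W1.I6
cycle 17: idle
cycle 18: idle
cycle 19: idle
cycle 20: idle
cycle 21: W1.I7

Answer: 22 cycles, utilization 1/2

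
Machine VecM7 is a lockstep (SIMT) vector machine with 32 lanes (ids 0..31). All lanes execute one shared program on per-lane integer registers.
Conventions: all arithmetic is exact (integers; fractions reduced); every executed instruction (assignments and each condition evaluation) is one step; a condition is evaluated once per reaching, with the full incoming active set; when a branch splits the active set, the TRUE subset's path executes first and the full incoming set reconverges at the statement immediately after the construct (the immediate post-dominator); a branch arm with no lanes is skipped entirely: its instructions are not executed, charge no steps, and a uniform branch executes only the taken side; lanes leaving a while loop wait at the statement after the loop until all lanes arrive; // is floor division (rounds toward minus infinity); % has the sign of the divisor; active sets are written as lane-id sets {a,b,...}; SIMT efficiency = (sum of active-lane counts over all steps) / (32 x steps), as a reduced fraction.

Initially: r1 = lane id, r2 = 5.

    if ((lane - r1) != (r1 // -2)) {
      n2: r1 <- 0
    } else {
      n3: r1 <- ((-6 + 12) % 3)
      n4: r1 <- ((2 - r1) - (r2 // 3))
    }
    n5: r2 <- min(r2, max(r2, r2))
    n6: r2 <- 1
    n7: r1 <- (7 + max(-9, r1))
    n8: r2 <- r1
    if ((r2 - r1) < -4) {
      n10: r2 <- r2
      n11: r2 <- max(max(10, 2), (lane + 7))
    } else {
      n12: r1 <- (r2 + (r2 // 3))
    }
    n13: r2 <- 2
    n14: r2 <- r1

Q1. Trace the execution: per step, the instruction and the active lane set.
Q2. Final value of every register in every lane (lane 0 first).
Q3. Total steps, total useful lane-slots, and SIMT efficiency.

step 0: eval ((lane - r1) != (r1 // -2)) {0,1,2,3,4,5,6,7,8,9,10,11,12,13,14,15,16,17,18,19,20,21,22,23,24,25,26,27,28,29,30,31}
step 1: r1 <- 0                      {1,2,3,4,5,6,7,8,9,10,11,12,13,14,15,16,17,18,19,20,21,22,23,24,25,26,27,28,29,30,31}
step 2: r1 <- ((-6 + 12) % 3)        {0}
step 3: r1 <- ((2 - r1) - (r2 // 3)) {0}
step 4: r2 <- min(r2, max(r2, r2))   {0,1,2,3,4,5,6,7,8,9,10,11,12,13,14,15,16,17,18,19,20,21,22,23,24,25,26,27,28,29,30,31}
step 5: r2 <- 1                      {0,1,2,3,4,5,6,7,8,9,10,11,12,13,14,15,16,17,18,19,20,21,22,23,24,25,26,27,28,29,30,31}
step 6: r1 <- (7 + max(-9, r1))      {0,1,2,3,4,5,6,7,8,9,10,11,12,13,14,15,16,17,18,19,20,21,22,23,24,25,26,27,28,29,30,31}
step 7: r2 <- r1                     {0,1,2,3,4,5,6,7,8,9,10,11,12,13,14,15,16,17,18,19,20,21,22,23,24,25,26,27,28,29,30,31}
step 8: eval ((r2 - r1) < -4)        {0,1,2,3,4,5,6,7,8,9,10,11,12,13,14,15,16,17,18,19,20,21,22,23,24,25,26,27,28,29,30,31}
step 9: r1 <- (r2 + (r2 // 3))       {0,1,2,3,4,5,6,7,8,9,10,11,12,13,14,15,16,17,18,19,20,21,22,23,24,25,26,27,28,29,30,31}
step 10: r2 <- 2                      {0,1,2,3,4,5,6,7,8,9,10,11,12,13,14,15,16,17,18,19,20,21,22,23,24,25,26,27,28,29,30,31}
step 11: r2 <- r1                     {0,1,2,3,4,5,6,7,8,9,10,11,12,13,14,15,16,17,18,19,20,21,22,23,24,25,26,27,28,29,30,31}

Answer: 12 steps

r1: 10,9,9,9,9,9,9,9,9,9,9,9,9,9,9,9,9,9,9,9,9,9,9,9,9,9,9,9,9,9,9,9
r2: 10,9,9,9,9,9,9,9,9,9,9,9,9,9,9,9,9,9,9,9,9,9,9,9,9,9,9,9,9,9,9,9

steps = 12; useful = 321; efficiency = 321/384 = 107/128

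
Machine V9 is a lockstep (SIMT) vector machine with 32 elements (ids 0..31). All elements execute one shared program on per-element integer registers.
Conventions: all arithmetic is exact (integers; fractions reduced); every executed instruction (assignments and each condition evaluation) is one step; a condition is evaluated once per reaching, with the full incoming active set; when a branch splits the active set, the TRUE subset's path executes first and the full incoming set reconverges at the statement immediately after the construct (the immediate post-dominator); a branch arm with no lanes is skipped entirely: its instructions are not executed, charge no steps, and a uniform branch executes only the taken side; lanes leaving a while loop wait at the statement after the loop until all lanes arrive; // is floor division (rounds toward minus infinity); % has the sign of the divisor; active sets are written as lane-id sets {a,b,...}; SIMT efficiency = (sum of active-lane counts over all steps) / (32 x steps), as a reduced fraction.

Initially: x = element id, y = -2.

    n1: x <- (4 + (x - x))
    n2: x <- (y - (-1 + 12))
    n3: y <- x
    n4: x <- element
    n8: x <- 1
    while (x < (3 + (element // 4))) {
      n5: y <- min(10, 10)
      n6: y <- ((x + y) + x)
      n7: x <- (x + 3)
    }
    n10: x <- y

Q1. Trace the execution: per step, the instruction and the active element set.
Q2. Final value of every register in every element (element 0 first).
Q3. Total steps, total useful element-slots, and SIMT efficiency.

step 0: x <- (4 + (x - x))           {0,1,2,3,4,5,6,7,8,9,10,11,12,13,14,15,16,17,18,19,20,21,22,23,24,25,26,27,28,29,30,31}
step 1: x <- (y - (-1 + 12))         {0,1,2,3,4,5,6,7,8,9,10,11,12,13,14,15,16,17,18,19,20,21,22,23,24,25,26,27,28,29,30,31}
step 2: y <- x                       {0,1,2,3,4,5,6,7,8,9,10,11,12,13,14,15,16,17,18,19,20,21,22,23,24,25,26,27,28,29,30,31}
step 3: x <- element                 {0,1,2,3,4,5,6,7,8,9,10,11,12,13,14,15,16,17,18,19,20,21,22,23,24,25,26,27,28,29,30,31}
step 4: x <- 1                       {0,1,2,3,4,5,6,7,8,9,10,11,12,13,14,15,16,17,18,19,20,21,22,23,24,25,26,27,28,29,30,31}
step 5: eval (x < (3 + (element // 4))) {0,1,2,3,4,5,6,7,8,9,10,11,12,13,14,15,16,17,18,19,20,21,22,23,24,25,26,27,28,29,30,31}
step 6: y <- min(10, 10)             {0,1,2,3,4,5,6,7,8,9,10,11,12,13,14,15,16,17,18,19,20,21,22,23,24,25,26,27,28,29,30,31}
step 7: y <- ((x + y) + x)           {0,1,2,3,4,5,6,7,8,9,10,11,12,13,14,15,16,17,18,19,20,21,22,23,24,25,26,27,28,29,30,31}
step 8: x <- (x + 3)                 {0,1,2,3,4,5,6,7,8,9,10,11,12,13,14,15,16,17,18,19,20,21,22,23,24,25,26,27,28,29,30,31}
step 9: eval (x < (3 + (element // 4))) {0,1,2,3,4,5,6,7,8,9,10,11,12,13,14,15,16,17,18,19,20,21,22,23,24,25,26,27,28,29,30,31}
step 10: y <- min(10, 10)             {8,9,10,11,12,13,14,15,16,17,18,19,20,21,22,23,24,25,26,27,28,29,30,31}
step 11: y <- ((x + y) + x)           {8,9,10,11,12,13,14,15,16,17,18,19,20,21,22,23,24,25,26,27,28,29,30,31}
step 12: x <- (x + 3)                 {8,9,10,11,12,13,14,15,16,17,18,19,20,21,22,23,24,25,26,27,28,29,30,31}
step 13: eval (x < (3 + (element // 4))) {8,9,10,11,12,13,14,15,16,17,18,19,20,21,22,23,24,25,26,27,28,29,30,31}
step 14: y <- min(10, 10)             {20,21,22,23,24,25,26,27,28,29,30,31}
step 15: y <- ((x + y) + x)           {20,21,22,23,24,25,26,27,28,29,30,31}
step 16: x <- (x + 3)                 {20,21,22,23,24,25,26,27,28,29,30,31}
step 17: eval (x < (3 + (element // 4))) {20,21,22,23,24,25,26,27,28,29,30,31}
step 18: x <- y                       {0,1,2,3,4,5,6,7,8,9,10,11,12,13,14,15,16,17,18,19,20,21,22,23,24,25,26,27,28,29,30,31}

Answer: 19 steps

x: 12,12,12,12,12,12,12,12,18,18,18,18,18,18,18,18,18,18,18,18,24,24,24,24,24,24,24,24,24,24,24,24
y: 12,12,12,12,12,12,12,12,18,18,18,18,18,18,18,18,18,18,18,18,24,24,24,24,24,24,24,24,24,24,24,24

steps = 19; useful = 496; efficiency = 496/608 = 31/38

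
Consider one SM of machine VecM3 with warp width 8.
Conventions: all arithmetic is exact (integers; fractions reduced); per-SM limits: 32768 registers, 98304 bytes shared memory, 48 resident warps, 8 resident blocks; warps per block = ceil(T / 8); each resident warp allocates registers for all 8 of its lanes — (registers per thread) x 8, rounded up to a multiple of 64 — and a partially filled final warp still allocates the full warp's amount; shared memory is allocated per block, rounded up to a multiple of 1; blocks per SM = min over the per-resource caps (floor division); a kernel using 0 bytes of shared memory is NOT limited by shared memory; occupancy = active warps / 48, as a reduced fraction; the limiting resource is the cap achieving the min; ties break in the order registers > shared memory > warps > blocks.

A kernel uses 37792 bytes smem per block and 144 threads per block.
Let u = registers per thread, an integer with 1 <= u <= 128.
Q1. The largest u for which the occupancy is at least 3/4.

Answer: u = 112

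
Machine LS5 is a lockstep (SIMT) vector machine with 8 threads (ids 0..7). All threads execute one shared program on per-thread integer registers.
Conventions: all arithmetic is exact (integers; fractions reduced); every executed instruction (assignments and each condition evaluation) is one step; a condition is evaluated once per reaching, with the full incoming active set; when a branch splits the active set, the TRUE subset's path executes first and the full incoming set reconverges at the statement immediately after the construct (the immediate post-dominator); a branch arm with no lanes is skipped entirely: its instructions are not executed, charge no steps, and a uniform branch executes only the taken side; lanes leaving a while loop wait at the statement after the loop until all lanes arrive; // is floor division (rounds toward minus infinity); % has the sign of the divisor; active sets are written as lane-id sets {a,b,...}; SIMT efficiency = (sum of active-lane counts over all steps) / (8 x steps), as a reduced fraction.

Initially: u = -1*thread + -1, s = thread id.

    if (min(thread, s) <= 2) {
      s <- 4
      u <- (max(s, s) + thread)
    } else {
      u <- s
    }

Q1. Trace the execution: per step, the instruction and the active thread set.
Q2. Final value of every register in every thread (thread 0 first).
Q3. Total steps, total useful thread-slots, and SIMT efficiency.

step 0: eval (min(thread, s) <= 2)   {0,1,2,3,4,5,6,7}
step 1: s <- 4                       {0,1,2}
step 2: u <- (max(s, s) + thread)    {0,1,2}
step 3: u <- s                       {3,4,5,6,7}

Answer: 4 steps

u: 4,5,6,3,4,5,6,7
s: 4,4,4,3,4,5,6,7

steps = 4; useful = 19; efficiency = 19/32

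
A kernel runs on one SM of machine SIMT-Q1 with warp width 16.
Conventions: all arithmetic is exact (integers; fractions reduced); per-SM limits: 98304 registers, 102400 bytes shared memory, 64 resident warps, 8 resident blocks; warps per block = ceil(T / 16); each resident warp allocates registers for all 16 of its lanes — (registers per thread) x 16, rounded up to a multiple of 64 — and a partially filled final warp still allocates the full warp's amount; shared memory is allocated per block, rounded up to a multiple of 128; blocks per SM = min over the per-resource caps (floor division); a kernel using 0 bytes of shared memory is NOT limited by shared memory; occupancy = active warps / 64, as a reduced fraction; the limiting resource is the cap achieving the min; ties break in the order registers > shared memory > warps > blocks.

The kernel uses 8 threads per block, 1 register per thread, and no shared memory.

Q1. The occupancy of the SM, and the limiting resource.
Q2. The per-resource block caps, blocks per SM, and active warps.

Answer: occupancy 1/8, limited by blocks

registers: 1536 blocks
shared memory: no limit (kernel uses none)
warps: 64 blocks
blocks: 8 blocks

Answer: 8 blocks, 8 active warps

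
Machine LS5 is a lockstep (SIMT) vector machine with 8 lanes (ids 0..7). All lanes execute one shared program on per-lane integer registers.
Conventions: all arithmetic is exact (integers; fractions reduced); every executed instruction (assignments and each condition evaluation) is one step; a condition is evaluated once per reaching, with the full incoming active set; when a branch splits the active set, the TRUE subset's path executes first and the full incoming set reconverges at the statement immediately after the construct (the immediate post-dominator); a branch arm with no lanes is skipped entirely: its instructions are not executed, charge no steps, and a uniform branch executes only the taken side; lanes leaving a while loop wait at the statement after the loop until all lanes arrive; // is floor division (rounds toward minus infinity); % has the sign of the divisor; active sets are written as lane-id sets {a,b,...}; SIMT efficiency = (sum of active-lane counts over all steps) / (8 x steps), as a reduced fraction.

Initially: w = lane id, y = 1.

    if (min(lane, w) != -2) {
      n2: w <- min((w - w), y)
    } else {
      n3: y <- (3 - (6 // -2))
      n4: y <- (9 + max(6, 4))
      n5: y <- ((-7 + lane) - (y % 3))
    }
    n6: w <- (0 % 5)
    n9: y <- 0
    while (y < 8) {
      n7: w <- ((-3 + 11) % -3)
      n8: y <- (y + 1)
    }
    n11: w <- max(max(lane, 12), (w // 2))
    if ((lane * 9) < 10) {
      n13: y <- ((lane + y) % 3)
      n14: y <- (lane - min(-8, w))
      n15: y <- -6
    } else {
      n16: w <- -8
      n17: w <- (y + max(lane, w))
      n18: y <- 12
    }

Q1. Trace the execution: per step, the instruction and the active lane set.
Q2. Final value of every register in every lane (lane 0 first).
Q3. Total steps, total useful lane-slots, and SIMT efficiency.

step 0: eval (min(lane, w) != -2)    {0,1,2,3,4,5,6,7}
step 1: w <- min((w - w), y)         {0,1,2,3,4,5,6,7}
step 2: w <- (0 % 5)                 {0,1,2,3,4,5,6,7}
step 3: y <- 0                       {0,1,2,3,4,5,6,7}
step 4: eval (y < 8)                 {0,1,2,3,4,5,6,7}
step 5: w <- ((-3 + 11) % -3)        {0,1,2,3,4,5,6,7}
step 6: y <- (y + 1)                 {0,1,2,3,4,5,6,7}
step 7: eval (y < 8)                 {0,1,2,3,4,5,6,7}
step 8: w <- ((-3 + 11) % -3)        {0,1,2,3,4,5,6,7}
step 9: y <- (y + 1)                 {0,1,2,3,4,5,6,7}
step 10: eval (y < 8)                 {0,1,2,3,4,5,6,7}
step 11: w <- ((-3 + 11) % -3)        {0,1,2,3,4,5,6,7}
step 12: y <- (y + 1)                 {0,1,2,3,4,5,6,7}
step 13: eval (y < 8)                 {0,1,2,3,4,5,6,7}
step 14: w <- ((-3 + 11) % -3)        {0,1,2,3,4,5,6,7}
step 15: y <- (y + 1)                 {0,1,2,3,4,5,6,7}
step 16: eval (y < 8)                 {0,1,2,3,4,5,6,7}
step 17: w <- ((-3 + 11) % -3)        {0,1,2,3,4,5,6,7}
step 18: y <- (y + 1)                 {0,1,2,3,4,5,6,7}
step 19: eval (y < 8)                 {0,1,2,3,4,5,6,7}
step 20: w <- ((-3 + 11) % -3)        {0,1,2,3,4,5,6,7}
step 21: y <- (y + 1)                 {0,1,2,3,4,5,6,7}
step 22: eval (y < 8)                 {0,1,2,3,4,5,6,7}
step 23: w <- ((-3 + 11) % -3)        {0,1,2,3,4,5,6,7}
step 24: y <- (y + 1)                 {0,1,2,3,4,5,6,7}
step 25: eval (y < 8)                 {0,1,2,3,4,5,6,7}
step 26: w <- ((-3 + 11) % -3)        {0,1,2,3,4,5,6,7}
step 27: y <- (y + 1)                 {0,1,2,3,4,5,6,7}
step 28: eval (y < 8)                 {0,1,2,3,4,5,6,7}
step 29: w <- max(max(lane, 12), (w // 2)) {0,1,2,3,4,5,6,7}
step 30: eval ((lane * 9) < 10)       {0,1,2,3,4,5,6,7}
step 31: y <- ((lane + y) % 3)        {0,1}
step 32: y <- (lane - min(-8, w))     {0,1}
step 33: y <- -6                      {0,1}
step 34: w <- -8                      {2,3,4,5,6,7}
step 35: w <- (y + max(lane, w))      {2,3,4,5,6,7}
step 36: y <- 12                      {2,3,4,5,6,7}

Answer: 37 steps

w: 12,12,10,11,12,13,14,15
y: -6,-6,12,12,12,12,12,12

steps = 37; useful = 272; efficiency = 272/296 = 34/37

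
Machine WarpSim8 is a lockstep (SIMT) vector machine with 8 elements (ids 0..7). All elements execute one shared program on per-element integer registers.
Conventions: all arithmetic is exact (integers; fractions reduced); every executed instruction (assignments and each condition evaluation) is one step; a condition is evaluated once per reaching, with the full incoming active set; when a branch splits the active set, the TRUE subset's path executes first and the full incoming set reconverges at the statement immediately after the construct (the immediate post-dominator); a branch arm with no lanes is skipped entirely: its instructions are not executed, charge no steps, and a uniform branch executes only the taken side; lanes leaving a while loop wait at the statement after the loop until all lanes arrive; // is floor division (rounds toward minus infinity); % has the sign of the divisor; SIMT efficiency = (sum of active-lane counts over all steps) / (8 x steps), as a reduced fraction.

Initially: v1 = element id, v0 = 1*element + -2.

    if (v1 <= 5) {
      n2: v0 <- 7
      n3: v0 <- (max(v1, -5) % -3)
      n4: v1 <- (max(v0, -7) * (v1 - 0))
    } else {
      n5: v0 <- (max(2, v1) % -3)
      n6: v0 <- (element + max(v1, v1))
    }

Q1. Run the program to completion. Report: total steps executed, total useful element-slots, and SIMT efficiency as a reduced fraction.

Answer: 6 steps, 30 useful, 5/8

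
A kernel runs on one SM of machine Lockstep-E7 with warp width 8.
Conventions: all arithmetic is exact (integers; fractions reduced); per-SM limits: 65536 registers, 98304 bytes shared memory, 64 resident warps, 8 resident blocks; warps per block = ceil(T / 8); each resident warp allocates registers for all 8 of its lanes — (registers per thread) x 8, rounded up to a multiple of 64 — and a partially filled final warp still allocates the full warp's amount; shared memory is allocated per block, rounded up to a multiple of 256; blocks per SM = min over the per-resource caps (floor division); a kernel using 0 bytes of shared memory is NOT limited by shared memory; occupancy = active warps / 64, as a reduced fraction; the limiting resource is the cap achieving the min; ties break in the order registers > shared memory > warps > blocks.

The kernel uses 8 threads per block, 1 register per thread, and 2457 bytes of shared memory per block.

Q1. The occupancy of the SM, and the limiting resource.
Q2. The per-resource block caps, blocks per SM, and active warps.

Answer: occupancy 1/8, limited by blocks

registers: 1024 blocks
shared memory: 38 blocks
warps: 64 blocks
blocks: 8 blocks

Answer: 8 blocks, 8 active warps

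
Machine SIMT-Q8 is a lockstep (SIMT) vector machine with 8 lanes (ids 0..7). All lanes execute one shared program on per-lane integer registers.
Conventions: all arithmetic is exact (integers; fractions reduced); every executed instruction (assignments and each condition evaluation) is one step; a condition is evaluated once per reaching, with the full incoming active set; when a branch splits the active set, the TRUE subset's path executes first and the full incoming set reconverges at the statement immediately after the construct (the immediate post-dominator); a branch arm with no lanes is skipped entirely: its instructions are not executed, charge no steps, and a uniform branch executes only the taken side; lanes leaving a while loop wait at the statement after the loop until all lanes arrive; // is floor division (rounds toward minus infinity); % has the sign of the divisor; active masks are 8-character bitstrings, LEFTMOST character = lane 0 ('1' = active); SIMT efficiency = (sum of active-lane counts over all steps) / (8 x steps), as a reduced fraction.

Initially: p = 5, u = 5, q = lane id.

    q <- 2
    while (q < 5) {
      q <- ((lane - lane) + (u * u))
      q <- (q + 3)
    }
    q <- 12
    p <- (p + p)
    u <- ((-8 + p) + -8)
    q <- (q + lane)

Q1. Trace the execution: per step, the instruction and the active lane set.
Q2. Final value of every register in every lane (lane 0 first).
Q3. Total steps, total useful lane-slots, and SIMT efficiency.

step 0: q <- 2                       11111111
step 1: eval (q < 5)                 11111111
step 2: q <- ((lane - lane) + (u * u)) 11111111
step 3: q <- (q + 3)                 11111111
step 4: eval (q < 5)                 11111111
step 5: q <- 12                      11111111
step 6: p <- (p + p)                 11111111
step 7: u <- ((-8 + p) + -8)         11111111
step 8: q <- (q + lane)              11111111

Answer: 9 steps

p: 10,10,10,10,10,10,10,10
u: -6,-6,-6,-6,-6,-6,-6,-6
q: 12,13,14,15,16,17,18,19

steps = 9; useful = 72; efficiency = 72/72 = 1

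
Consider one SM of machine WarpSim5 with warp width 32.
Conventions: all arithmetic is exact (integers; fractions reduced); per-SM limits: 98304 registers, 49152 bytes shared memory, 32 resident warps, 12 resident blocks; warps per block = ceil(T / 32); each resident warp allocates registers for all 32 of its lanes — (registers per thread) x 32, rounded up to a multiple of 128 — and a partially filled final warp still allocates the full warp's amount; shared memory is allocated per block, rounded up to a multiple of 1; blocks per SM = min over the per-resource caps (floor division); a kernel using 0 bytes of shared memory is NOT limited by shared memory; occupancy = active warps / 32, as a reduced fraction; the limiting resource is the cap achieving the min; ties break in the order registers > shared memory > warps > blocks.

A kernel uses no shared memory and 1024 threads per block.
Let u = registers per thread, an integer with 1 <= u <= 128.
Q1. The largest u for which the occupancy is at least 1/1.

Answer: u = 96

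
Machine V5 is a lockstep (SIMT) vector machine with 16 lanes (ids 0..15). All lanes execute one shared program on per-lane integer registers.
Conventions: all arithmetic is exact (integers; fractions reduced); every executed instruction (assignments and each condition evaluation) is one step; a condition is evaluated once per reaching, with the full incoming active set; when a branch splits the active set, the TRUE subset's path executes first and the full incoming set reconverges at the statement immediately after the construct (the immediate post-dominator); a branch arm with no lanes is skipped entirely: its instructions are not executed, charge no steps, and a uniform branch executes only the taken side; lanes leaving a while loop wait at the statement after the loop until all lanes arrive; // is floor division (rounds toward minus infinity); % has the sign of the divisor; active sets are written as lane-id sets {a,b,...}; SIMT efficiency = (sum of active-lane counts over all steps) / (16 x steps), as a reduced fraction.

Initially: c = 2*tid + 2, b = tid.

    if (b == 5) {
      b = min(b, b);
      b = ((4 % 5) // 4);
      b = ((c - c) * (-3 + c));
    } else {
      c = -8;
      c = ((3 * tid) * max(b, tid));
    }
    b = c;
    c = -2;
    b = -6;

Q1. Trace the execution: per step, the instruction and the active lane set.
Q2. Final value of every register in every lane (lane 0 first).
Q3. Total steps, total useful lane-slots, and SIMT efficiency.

step 0: eval (b == 5)                {0,1,2,3,4,5,6,7,8,9,10,11,12,13,14,15}
step 1: b <- min(b, b)               {5}
step 2: b <- ((4 % 5) // 4)          {5}
step 3: b <- ((c - c) * (-3 + c))    {5}
step 4: c <- -8                      {0,1,2,3,4,6,7,8,9,10,11,12,13,14,15}
step 5: c <- ((3 * tid) * max(b, tid)) {0,1,2,3,4,6,7,8,9,10,11,12,13,14,15}
step 6: b <- c                       {0,1,2,3,4,5,6,7,8,9,10,11,12,13,14,15}
step 7: c <- -2                      {0,1,2,3,4,5,6,7,8,9,10,11,12,13,14,15}
step 8: b <- -6                      {0,1,2,3,4,5,6,7,8,9,10,11,12,13,14,15}

Answer: 9 steps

c: -2,-2,-2,-2,-2,-2,-2,-2,-2,-2,-2,-2,-2,-2,-2,-2
b: -6,-6,-6,-6,-6,-6,-6,-6,-6,-6,-6,-6,-6,-6,-6,-6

steps = 9; useful = 97; efficiency = 97/144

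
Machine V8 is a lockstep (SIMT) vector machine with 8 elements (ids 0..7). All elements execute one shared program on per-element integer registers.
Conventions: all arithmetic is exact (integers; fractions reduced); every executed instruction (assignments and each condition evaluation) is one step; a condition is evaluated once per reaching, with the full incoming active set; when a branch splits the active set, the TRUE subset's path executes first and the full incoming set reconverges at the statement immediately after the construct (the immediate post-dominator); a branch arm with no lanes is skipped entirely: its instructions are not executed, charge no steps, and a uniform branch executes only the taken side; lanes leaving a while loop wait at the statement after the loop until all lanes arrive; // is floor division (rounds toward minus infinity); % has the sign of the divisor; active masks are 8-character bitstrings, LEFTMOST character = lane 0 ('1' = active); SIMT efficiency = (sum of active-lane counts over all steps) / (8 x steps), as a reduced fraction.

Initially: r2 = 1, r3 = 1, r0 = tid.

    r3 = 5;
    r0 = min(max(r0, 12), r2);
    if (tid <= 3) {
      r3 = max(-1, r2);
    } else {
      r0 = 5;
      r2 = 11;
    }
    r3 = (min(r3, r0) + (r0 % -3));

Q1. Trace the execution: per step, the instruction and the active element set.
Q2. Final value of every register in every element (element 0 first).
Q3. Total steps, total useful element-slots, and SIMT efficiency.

step 0: r3 <- 5                      11111111
step 1: r0 <- min(max(r0, 12), r2)   11111111
step 2: eval (tid <= 3)              11111111
step 3: r3 <- max(-1, r2)            11110000
step 4: r0 <- 5                      00001111
step 5: r2 <- 11                     00001111
step 6: r3 <- (min(r3, r0) + (r0 % -3)) 11111111

Answer: 7 steps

r2: 1,1,1,1,11,11,11,11
r3: -1,-1,-1,-1,4,4,4,4
r0: 1,1,1,1,5,5,5,5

steps = 7; useful = 44; efficiency = 44/56 = 11/14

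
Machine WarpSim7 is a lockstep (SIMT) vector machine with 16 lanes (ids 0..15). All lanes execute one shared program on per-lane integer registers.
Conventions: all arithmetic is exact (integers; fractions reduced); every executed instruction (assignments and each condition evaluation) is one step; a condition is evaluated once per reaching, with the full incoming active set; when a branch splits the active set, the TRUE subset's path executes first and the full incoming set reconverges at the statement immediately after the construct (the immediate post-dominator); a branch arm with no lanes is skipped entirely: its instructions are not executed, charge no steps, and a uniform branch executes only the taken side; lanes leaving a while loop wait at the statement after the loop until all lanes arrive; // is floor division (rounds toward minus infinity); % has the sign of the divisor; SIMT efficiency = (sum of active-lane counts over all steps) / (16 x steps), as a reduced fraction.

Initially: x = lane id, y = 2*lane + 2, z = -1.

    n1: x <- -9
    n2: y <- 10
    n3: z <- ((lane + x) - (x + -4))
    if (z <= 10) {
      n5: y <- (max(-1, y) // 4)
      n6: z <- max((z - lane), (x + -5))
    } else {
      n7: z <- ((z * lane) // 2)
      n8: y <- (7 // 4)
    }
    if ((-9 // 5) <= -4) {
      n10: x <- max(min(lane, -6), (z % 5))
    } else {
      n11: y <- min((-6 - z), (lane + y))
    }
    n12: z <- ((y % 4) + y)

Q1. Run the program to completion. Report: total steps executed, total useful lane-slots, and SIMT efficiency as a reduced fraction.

Answer: 11 steps, 144 useful, 9/11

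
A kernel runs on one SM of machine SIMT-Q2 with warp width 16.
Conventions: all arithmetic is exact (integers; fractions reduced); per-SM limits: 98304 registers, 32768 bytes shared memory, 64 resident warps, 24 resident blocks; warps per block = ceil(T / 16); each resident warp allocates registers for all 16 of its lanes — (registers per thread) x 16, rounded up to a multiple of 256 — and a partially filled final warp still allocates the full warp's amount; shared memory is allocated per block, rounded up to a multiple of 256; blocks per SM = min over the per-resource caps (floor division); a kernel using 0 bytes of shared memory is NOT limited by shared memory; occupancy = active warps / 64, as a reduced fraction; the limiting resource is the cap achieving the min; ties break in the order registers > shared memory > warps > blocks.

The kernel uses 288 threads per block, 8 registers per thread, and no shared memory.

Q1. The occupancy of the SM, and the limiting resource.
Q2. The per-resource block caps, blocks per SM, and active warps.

Answer: occupancy 27/32, limited by warps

registers: 21 blocks
shared memory: no limit (kernel uses none)
warps: 3 blocks
blocks: 24 blocks

Answer: 3 blocks, 54 active warps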